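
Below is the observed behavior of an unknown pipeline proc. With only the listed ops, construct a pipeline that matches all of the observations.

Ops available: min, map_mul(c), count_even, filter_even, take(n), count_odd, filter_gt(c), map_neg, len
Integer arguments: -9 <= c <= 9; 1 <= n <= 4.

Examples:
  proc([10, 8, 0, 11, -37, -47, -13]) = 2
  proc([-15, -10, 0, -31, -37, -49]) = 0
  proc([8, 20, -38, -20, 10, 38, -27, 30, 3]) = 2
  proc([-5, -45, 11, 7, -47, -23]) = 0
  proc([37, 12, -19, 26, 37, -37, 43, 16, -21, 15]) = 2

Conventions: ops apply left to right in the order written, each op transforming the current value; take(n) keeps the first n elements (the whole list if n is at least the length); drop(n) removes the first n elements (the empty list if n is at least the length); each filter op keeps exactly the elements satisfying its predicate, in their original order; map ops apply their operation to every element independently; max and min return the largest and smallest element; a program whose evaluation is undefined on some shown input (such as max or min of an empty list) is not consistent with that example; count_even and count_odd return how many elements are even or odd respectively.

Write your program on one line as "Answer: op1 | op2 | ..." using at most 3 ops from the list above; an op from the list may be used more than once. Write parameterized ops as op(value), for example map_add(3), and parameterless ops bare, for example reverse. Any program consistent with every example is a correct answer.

take(2) | filter_gt(-1) | len

Check, running the answer program on each example:
  [10, 8, 0, 11, -37, -47, -13] -> [10, 8] -> [10, 8] -> 2
  [-15, -10, 0, -31, -37, -49] -> [-15, -10] -> [] -> 0
  [8, 20, -38, -20, 10, 38, -27, 30, 3] -> [8, 20] -> [8, 20] -> 2
  [-5, -45, 11, 7, -47, -23] -> [-5, -45] -> [] -> 0
  [37, 12, -19, 26, 37, -37, 43, 16, -21, 15] -> [37, 12] -> [37, 12] -> 2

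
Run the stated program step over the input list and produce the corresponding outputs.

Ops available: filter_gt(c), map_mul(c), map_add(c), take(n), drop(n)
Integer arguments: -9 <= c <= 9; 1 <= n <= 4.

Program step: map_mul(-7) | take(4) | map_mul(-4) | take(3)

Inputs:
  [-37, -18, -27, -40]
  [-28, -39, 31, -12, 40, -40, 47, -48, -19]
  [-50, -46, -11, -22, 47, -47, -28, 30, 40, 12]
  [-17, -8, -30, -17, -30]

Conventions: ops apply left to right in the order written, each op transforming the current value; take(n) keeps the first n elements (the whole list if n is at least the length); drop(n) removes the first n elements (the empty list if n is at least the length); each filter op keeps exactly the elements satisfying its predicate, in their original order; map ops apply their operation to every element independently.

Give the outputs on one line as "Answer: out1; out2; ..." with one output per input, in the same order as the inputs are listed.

Execution, op by op:
  [-37, -18, -27, -40] -> [259, 126, 189, 280] -> [259, 126, 189, 280] -> [-1036, -504, -756, -1120] -> [-1036, -504, -756]
  [-28, -39, 31, -12, 40, -40, 47, -48, -19] -> [196, 273, -217, 84, -280, 280, -329, 336, 133] -> [196, 273, -217, 84] -> [-784, -1092, 868, -336] -> [-784, -1092, 868]
  [-50, -46, -11, -22, 47, -47, -28, 30, 40, 12] -> [350, 322, 77, 154, -329, 329, 196, -210, -280, -84] -> [350, 322, 77, 154] -> [-1400, -1288, -308, -616] -> [-1400, -1288, -308]
  [-17, -8, -30, -17, -30] -> [119, 56, 210, 119, 210] -> [119, 56, 210, 119] -> [-476, -224, -840, -476] -> [-476, -224, -840]

[-1036, -504, -756]; [-784, -1092, 868]; [-1400, -1288, -308]; [-476, -224, -840]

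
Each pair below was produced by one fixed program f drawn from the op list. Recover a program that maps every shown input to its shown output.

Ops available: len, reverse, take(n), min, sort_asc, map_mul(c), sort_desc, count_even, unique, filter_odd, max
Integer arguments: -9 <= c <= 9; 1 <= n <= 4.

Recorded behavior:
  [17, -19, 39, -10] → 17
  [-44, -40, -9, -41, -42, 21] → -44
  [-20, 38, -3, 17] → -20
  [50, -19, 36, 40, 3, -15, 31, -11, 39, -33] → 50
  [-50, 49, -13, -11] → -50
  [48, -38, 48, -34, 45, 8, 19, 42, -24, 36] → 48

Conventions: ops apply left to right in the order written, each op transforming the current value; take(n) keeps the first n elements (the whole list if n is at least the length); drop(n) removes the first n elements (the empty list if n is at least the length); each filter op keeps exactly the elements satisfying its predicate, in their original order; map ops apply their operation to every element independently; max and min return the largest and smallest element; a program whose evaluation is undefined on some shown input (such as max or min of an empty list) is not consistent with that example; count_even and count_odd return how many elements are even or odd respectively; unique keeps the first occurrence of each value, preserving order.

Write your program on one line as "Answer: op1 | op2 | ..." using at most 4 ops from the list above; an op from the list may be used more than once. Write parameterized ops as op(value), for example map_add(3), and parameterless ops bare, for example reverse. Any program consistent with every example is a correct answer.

unique | take(1) | max

Check, running the answer program on each example:
  [17, -19, 39, -10] -> [17, -19, 39, -10] -> [17] -> 17
  [-44, -40, -9, -41, -42, 21] -> [-44, -40, -9, -41, -42, 21] -> [-44] -> -44
  [-20, 38, -3, 17] -> [-20, 38, -3, 17] -> [-20] -> -20
  [50, -19, 36, 40, 3, -15, 31, -11, 39, -33] -> [50, -19, 36, 40, 3, -15, 31, -11, 39, -33] -> [50] -> 50
  [-50, 49, -13, -11] -> [-50, 49, -13, -11] -> [-50] -> -50
  [48, -38, 48, -34, 45, 8, 19, 42, -24, 36] -> [48, -38, -34, 45, 8, 19, 42, -24, 36] -> [48] -> 48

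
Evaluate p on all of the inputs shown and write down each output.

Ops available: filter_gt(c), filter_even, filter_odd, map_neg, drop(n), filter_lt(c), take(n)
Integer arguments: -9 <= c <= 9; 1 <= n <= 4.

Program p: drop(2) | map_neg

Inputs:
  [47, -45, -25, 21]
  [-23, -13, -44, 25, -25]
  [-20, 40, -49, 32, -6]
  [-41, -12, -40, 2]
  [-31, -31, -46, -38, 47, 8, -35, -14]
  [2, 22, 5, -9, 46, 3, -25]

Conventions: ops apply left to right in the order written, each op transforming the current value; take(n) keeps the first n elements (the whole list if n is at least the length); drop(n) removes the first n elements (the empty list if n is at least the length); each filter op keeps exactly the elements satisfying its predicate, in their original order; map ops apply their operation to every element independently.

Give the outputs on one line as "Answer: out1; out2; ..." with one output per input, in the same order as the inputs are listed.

[25, -21]; [44, -25, 25]; [49, -32, 6]; [40, -2]; [46, 38, -47, -8, 35, 14]; [-5, 9, -46, -3, 25]

Execution, op by op:
  [47, -45, -25, 21] -> [-25, 21] -> [25, -21]
  [-23, -13, -44, 25, -25] -> [-44, 25, -25] -> [44, -25, 25]
  [-20, 40, -49, 32, -6] -> [-49, 32, -6] -> [49, -32, 6]
  [-41, -12, -40, 2] -> [-40, 2] -> [40, -2]
  [-31, -31, -46, -38, 47, 8, -35, -14] -> [-46, -38, 47, 8, -35, -14] -> [46, 38, -47, -8, 35, 14]
  [2, 22, 5, -9, 46, 3, -25] -> [5, -9, 46, 3, -25] -> [-5, 9, -46, -3, 25]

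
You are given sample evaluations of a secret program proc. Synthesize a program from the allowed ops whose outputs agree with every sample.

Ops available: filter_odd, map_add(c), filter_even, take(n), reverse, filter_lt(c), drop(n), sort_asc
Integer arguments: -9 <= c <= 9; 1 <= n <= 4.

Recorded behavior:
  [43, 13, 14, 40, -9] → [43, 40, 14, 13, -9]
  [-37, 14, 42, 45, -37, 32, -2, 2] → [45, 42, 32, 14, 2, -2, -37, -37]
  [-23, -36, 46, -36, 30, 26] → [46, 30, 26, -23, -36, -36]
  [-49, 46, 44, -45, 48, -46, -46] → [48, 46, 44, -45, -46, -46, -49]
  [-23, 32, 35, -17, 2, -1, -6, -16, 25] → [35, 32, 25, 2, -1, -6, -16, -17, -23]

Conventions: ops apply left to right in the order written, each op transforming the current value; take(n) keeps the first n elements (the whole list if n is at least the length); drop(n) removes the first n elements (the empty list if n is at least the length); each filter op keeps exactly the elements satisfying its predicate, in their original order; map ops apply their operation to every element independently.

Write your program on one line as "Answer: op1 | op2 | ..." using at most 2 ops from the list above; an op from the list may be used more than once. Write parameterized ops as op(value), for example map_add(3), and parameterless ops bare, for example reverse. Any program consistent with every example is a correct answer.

sort_asc | reverse

Check, running the answer program on each example:
  [43, 13, 14, 40, -9] -> [-9, 13, 14, 40, 43] -> [43, 40, 14, 13, -9]
  [-37, 14, 42, 45, -37, 32, -2, 2] -> [-37, -37, -2, 2, 14, 32, 42, 45] -> [45, 42, 32, 14, 2, -2, -37, -37]
  [-23, -36, 46, -36, 30, 26] -> [-36, -36, -23, 26, 30, 46] -> [46, 30, 26, -23, -36, -36]
  [-49, 46, 44, -45, 48, -46, -46] -> [-49, -46, -46, -45, 44, 46, 48] -> [48, 46, 44, -45, -46, -46, -49]
  [-23, 32, 35, -17, 2, -1, -6, -16, 25] -> [-23, -17, -16, -6, -1, 2, 25, 32, 35] -> [35, 32, 25, 2, -1, -6, -16, -17, -23]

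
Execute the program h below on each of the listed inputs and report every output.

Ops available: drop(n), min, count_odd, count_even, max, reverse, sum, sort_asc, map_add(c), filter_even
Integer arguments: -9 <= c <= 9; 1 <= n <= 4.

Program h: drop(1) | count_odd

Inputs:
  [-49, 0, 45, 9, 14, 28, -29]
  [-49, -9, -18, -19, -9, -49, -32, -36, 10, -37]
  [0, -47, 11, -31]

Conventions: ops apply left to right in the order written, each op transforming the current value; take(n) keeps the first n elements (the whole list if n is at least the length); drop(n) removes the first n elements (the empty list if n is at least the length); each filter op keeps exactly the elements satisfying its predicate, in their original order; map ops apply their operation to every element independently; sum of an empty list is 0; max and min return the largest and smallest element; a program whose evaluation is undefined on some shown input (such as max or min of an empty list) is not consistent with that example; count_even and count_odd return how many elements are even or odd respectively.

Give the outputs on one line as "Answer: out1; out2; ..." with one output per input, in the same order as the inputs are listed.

Execution, op by op:
  [-49, 0, 45, 9, 14, 28, -29] -> [0, 45, 9, 14, 28, -29] -> 3
  [-49, -9, -18, -19, -9, -49, -32, -36, 10, -37] -> [-9, -18, -19, -9, -49, -32, -36, 10, -37] -> 5
  [0, -47, 11, -31] -> [-47, 11, -31] -> 3

3; 5; 3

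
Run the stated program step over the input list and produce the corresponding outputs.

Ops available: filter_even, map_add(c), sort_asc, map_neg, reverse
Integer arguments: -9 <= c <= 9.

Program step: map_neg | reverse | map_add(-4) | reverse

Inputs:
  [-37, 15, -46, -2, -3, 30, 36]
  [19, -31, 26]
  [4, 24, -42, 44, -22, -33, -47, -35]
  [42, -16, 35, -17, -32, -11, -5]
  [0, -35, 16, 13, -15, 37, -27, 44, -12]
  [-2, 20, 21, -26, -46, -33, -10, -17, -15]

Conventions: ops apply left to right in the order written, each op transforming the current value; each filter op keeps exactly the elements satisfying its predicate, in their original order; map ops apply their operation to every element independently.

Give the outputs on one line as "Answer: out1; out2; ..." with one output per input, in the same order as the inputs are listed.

[33, -19, 42, -2, -1, -34, -40]; [-23, 27, -30]; [-8, -28, 38, -48, 18, 29, 43, 31]; [-46, 12, -39, 13, 28, 7, 1]; [-4, 31, -20, -17, 11, -41, 23, -48, 8]; [-2, -24, -25, 22, 42, 29, 6, 13, 11]

Execution, op by op:
  [-37, 15, -46, -2, -3, 30, 36] -> [37, -15, 46, 2, 3, -30, -36] -> [-36, -30, 3, 2, 46, -15, 37] -> [-40, -34, -1, -2, 42, -19, 33] -> [33, -19, 42, -2, -1, -34, -40]
  [19, -31, 26] -> [-19, 31, -26] -> [-26, 31, -19] -> [-30, 27, -23] -> [-23, 27, -30]
  [4, 24, -42, 44, -22, -33, -47, -35] -> [-4, -24, 42, -44, 22, 33, 47, 35] -> [35, 47, 33, 22, -44, 42, -24, -4] -> [31, 43, 29, 18, -48, 38, -28, -8] -> [-8, -28, 38, -48, 18, 29, 43, 31]
  [42, -16, 35, -17, -32, -11, -5] -> [-42, 16, -35, 17, 32, 11, 5] -> [5, 11, 32, 17, -35, 16, -42] -> [1, 7, 28, 13, -39, 12, -46] -> [-46, 12, -39, 13, 28, 7, 1]
  [0, -35, 16, 13, -15, 37, -27, 44, -12] -> [0, 35, -16, -13, 15, -37, 27, -44, 12] -> [12, -44, 27, -37, 15, -13, -16, 35, 0] -> [8, -48, 23, -41, 11, -17, -20, 31, -4] -> [-4, 31, -20, -17, 11, -41, 23, -48, 8]
  [-2, 20, 21, -26, -46, -33, -10, -17, -15] -> [2, -20, -21, 26, 46, 33, 10, 17, 15] -> [15, 17, 10, 33, 46, 26, -21, -20, 2] -> [11, 13, 6, 29, 42, 22, -25, -24, -2] -> [-2, -24, -25, 22, 42, 29, 6, 13, 11]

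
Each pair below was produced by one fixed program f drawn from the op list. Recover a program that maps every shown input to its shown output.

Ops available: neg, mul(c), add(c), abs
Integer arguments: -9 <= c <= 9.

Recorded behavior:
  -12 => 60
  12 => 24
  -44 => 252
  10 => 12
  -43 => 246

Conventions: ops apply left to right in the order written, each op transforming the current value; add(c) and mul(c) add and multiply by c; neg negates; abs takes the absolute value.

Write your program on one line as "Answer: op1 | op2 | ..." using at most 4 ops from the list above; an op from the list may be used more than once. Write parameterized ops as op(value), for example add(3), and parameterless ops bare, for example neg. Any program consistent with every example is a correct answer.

add(-3) | abs | add(-5) | mul(6)

Check, running the answer program on each example:
  -12 -> -15 -> 15 -> 10 -> 60
  12 -> 9 -> 9 -> 4 -> 24
  -44 -> -47 -> 47 -> 42 -> 252
  10 -> 7 -> 7 -> 2 -> 12
  -43 -> -46 -> 46 -> 41 -> 246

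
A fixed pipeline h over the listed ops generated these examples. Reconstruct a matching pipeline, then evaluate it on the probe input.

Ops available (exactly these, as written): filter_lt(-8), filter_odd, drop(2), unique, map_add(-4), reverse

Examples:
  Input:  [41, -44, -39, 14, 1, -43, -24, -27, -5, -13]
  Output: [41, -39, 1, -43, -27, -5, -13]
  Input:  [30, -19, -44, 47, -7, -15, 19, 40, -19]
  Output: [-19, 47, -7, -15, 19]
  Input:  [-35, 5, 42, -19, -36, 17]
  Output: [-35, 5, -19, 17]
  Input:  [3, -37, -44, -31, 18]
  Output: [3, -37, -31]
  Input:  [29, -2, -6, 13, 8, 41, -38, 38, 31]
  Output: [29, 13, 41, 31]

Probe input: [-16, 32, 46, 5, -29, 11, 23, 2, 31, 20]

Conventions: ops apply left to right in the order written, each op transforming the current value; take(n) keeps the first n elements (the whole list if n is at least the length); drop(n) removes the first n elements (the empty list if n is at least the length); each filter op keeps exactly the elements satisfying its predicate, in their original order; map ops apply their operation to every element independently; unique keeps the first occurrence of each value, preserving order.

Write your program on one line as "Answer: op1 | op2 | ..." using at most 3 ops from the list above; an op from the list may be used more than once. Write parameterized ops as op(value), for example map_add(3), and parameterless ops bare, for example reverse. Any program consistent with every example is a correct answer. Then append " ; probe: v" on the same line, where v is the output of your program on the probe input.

unique | filter_odd ; probe: [5, -29, 11, 23, 31]

Check, running the answer program on each example:
  [41, -44, -39, 14, 1, -43, -24, -27, -5, -13] -> [41, -44, -39, 14, 1, -43, -24, -27, -5, -13] -> [41, -39, 1, -43, -27, -5, -13]
  [30, -19, -44, 47, -7, -15, 19, 40, -19] -> [30, -19, -44, 47, -7, -15, 19, 40] -> [-19, 47, -7, -15, 19]
  [-35, 5, 42, -19, -36, 17] -> [-35, 5, 42, -19, -36, 17] -> [-35, 5, -19, 17]
  [3, -37, -44, -31, 18] -> [3, -37, -44, -31, 18] -> [3, -37, -31]
  [29, -2, -6, 13, 8, 41, -38, 38, 31] -> [29, -2, -6, 13, 8, 41, -38, 38, 31] -> [29, 13, 41, 31]
  probe: [-16, 32, 46, 5, -29, 11, 23, 2, 31, 20] -> [-16, 32, 46, 5, -29, 11, 23, 2, 31, 20] -> [5, -29, 11, 23, 31]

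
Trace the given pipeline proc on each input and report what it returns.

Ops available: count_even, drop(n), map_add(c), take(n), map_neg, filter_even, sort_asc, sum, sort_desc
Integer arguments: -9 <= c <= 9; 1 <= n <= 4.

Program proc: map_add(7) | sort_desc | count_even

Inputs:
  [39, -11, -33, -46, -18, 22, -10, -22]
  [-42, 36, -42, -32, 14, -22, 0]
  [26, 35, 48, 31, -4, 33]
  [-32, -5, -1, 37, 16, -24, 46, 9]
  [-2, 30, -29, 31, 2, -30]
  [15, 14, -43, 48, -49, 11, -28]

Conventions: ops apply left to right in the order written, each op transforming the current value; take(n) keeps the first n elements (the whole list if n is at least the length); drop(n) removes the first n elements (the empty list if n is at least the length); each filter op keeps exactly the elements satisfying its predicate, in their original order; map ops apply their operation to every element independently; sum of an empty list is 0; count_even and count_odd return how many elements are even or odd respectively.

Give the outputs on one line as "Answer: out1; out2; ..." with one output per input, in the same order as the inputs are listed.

3; 0; 3; 4; 2; 4

Execution, op by op:
  [39, -11, -33, -46, -18, 22, -10, -22] -> [46, -4, -26, -39, -11, 29, -3, -15] -> [46, 29, -3, -4, -11, -15, -26, -39] -> 3
  [-42, 36, -42, -32, 14, -22, 0] -> [-35, 43, -35, -25, 21, -15, 7] -> [43, 21, 7, -15, -25, -35, -35] -> 0
  [26, 35, 48, 31, -4, 33] -> [33, 42, 55, 38, 3, 40] -> [55, 42, 40, 38, 33, 3] -> 3
  [-32, -5, -1, 37, 16, -24, 46, 9] -> [-25, 2, 6, 44, 23, -17, 53, 16] -> [53, 44, 23, 16, 6, 2, -17, -25] -> 4
  [-2, 30, -29, 31, 2, -30] -> [5, 37, -22, 38, 9, -23] -> [38, 37, 9, 5, -22, -23] -> 2
  [15, 14, -43, 48, -49, 11, -28] -> [22, 21, -36, 55, -42, 18, -21] -> [55, 22, 21, 18, -21, -36, -42] -> 4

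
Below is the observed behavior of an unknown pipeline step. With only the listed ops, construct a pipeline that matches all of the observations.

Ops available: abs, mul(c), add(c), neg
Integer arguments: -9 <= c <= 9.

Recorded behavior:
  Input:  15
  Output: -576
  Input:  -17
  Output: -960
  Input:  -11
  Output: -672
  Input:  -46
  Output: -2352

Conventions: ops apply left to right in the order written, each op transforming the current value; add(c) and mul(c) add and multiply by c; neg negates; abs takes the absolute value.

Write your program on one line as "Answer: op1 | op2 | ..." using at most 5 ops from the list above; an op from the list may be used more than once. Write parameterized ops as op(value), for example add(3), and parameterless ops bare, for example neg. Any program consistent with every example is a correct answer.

add(-3) | mul(8) | neg | abs | mul(-6)

Check, running the answer program on each example:
  15 -> 12 -> 96 -> -96 -> 96 -> -576
  -17 -> -20 -> -160 -> 160 -> 160 -> -960
  -11 -> -14 -> -112 -> 112 -> 112 -> -672
  -46 -> -49 -> -392 -> 392 -> 392 -> -2352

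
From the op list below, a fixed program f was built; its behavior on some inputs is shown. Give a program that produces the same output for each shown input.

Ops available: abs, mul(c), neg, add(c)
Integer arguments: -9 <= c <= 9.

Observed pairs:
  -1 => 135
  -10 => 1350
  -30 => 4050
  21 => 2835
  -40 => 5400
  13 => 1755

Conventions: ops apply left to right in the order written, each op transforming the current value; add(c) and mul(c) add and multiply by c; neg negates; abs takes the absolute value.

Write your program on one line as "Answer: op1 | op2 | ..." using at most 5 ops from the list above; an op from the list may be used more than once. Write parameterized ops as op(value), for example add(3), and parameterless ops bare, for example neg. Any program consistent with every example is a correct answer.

abs | mul(9) | mul(3) | mul(5)

Check, running the answer program on each example:
  -1 -> 1 -> 9 -> 27 -> 135
  -10 -> 10 -> 90 -> 270 -> 1350
  -30 -> 30 -> 270 -> 810 -> 4050
  21 -> 21 -> 189 -> 567 -> 2835
  -40 -> 40 -> 360 -> 1080 -> 5400
  13 -> 13 -> 117 -> 351 -> 1755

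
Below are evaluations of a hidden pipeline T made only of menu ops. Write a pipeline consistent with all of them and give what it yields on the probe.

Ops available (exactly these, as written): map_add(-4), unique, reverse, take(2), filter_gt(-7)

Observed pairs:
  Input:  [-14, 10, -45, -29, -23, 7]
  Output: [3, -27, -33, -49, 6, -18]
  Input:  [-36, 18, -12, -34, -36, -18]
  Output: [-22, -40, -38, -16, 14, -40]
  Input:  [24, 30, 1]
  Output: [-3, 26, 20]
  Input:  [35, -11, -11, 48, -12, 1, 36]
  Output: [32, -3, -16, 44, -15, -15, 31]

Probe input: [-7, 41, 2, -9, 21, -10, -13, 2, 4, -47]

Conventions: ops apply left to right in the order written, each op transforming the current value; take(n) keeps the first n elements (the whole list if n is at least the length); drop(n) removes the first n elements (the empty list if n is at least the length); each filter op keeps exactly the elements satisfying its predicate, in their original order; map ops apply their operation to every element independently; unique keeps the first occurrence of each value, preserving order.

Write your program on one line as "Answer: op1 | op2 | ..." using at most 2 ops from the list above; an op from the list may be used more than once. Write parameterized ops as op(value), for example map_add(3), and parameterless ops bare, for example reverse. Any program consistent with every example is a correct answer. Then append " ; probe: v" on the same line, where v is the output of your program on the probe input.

map_add(-4) | reverse ; probe: [-51, 0, -2, -17, -14, 17, -13, -2, 37, -11]

Check, running the answer program on each example:
  [-14, 10, -45, -29, -23, 7] -> [-18, 6, -49, -33, -27, 3] -> [3, -27, -33, -49, 6, -18]
  [-36, 18, -12, -34, -36, -18] -> [-40, 14, -16, -38, -40, -22] -> [-22, -40, -38, -16, 14, -40]
  [24, 30, 1] -> [20, 26, -3] -> [-3, 26, 20]
  [35, -11, -11, 48, -12, 1, 36] -> [31, -15, -15, 44, -16, -3, 32] -> [32, -3, -16, 44, -15, -15, 31]
  probe: [-7, 41, 2, -9, 21, -10, -13, 2, 4, -47] -> [-11, 37, -2, -13, 17, -14, -17, -2, 0, -51] -> [-51, 0, -2, -17, -14, 17, -13, -2, 37, -11]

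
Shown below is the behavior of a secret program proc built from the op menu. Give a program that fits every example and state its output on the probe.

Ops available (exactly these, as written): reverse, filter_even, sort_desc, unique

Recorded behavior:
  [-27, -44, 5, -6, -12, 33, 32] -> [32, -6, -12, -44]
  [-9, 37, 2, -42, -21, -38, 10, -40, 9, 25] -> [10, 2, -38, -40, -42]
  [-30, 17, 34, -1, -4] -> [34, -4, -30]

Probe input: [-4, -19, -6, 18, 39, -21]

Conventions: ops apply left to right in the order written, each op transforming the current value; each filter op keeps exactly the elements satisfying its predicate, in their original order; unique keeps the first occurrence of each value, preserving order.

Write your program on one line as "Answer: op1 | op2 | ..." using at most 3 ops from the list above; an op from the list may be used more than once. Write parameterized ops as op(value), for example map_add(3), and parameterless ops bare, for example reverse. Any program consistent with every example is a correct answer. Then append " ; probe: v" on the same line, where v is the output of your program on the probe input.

sort_desc | filter_even ; probe: [18, -4, -6]

Check, running the answer program on each example:
  [-27, -44, 5, -6, -12, 33, 32] -> [33, 32, 5, -6, -12, -27, -44] -> [32, -6, -12, -44]
  [-9, 37, 2, -42, -21, -38, 10, -40, 9, 25] -> [37, 25, 10, 9, 2, -9, -21, -38, -40, -42] -> [10, 2, -38, -40, -42]
  [-30, 17, 34, -1, -4] -> [34, 17, -1, -4, -30] -> [34, -4, -30]
  probe: [-4, -19, -6, 18, 39, -21] -> [39, 18, -4, -6, -19, -21] -> [18, -4, -6]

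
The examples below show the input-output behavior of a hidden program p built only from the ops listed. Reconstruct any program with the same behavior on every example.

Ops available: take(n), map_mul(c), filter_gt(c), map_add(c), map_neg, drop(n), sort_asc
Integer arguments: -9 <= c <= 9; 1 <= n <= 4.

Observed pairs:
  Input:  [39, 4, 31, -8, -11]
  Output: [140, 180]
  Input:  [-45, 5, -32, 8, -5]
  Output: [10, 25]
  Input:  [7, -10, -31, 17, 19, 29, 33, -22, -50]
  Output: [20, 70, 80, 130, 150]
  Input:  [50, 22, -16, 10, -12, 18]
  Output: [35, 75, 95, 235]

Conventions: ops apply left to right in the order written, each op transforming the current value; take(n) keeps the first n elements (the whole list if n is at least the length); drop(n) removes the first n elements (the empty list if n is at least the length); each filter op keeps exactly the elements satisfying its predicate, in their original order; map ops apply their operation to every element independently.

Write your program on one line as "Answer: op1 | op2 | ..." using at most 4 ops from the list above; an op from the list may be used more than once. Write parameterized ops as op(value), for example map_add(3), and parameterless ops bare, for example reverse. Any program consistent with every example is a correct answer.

filter_gt(4) | map_add(-3) | sort_asc | map_mul(5)

Check, running the answer program on each example:
  [39, 4, 31, -8, -11] -> [39, 31] -> [36, 28] -> [28, 36] -> [140, 180]
  [-45, 5, -32, 8, -5] -> [5, 8] -> [2, 5] -> [2, 5] -> [10, 25]
  [7, -10, -31, 17, 19, 29, 33, -22, -50] -> [7, 17, 19, 29, 33] -> [4, 14, 16, 26, 30] -> [4, 14, 16, 26, 30] -> [20, 70, 80, 130, 150]
  [50, 22, -16, 10, -12, 18] -> [50, 22, 10, 18] -> [47, 19, 7, 15] -> [7, 15, 19, 47] -> [35, 75, 95, 235]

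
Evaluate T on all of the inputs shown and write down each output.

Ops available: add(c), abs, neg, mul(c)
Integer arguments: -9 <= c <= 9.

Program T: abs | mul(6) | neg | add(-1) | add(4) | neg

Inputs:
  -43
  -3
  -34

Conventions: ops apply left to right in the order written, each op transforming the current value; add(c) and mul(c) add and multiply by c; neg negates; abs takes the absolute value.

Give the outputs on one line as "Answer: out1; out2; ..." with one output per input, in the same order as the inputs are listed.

255; 15; 201

Execution, op by op:
  -43 -> 43 -> 258 -> -258 -> -259 -> -255 -> 255
  -3 -> 3 -> 18 -> -18 -> -19 -> -15 -> 15
  -34 -> 34 -> 204 -> -204 -> -205 -> -201 -> 201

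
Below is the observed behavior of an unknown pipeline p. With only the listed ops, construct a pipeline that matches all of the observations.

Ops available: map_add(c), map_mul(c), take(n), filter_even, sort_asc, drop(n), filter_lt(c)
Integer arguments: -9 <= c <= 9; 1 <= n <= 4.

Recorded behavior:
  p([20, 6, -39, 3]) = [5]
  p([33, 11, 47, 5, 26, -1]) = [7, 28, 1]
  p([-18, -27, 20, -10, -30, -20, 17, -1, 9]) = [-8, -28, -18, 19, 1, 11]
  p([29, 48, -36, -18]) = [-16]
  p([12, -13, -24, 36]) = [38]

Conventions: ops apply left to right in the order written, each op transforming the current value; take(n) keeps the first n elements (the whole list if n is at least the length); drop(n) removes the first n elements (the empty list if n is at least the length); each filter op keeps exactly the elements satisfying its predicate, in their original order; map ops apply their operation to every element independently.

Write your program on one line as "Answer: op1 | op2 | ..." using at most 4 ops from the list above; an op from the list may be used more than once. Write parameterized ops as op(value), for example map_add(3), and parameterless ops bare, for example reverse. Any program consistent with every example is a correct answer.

map_add(-6) | map_add(1) | drop(3) | map_add(7)

Check, running the answer program on each example:
  [20, 6, -39, 3] -> [14, 0, -45, -3] -> [15, 1, -44, -2] -> [-2] -> [5]
  [33, 11, 47, 5, 26, -1] -> [27, 5, 41, -1, 20, -7] -> [28, 6, 42, 0, 21, -6] -> [0, 21, -6] -> [7, 28, 1]
  [-18, -27, 20, -10, -30, -20, 17, -1, 9] -> [-24, -33, 14, -16, -36, -26, 11, -7, 3] -> [-23, -32, 15, -15, -35, -25, 12, -6, 4] -> [-15, -35, -25, 12, -6, 4] -> [-8, -28, -18, 19, 1, 11]
  [29, 48, -36, -18] -> [23, 42, -42, -24] -> [24, 43, -41, -23] -> [-23] -> [-16]
  [12, -13, -24, 36] -> [6, -19, -30, 30] -> [7, -18, -29, 31] -> [31] -> [38]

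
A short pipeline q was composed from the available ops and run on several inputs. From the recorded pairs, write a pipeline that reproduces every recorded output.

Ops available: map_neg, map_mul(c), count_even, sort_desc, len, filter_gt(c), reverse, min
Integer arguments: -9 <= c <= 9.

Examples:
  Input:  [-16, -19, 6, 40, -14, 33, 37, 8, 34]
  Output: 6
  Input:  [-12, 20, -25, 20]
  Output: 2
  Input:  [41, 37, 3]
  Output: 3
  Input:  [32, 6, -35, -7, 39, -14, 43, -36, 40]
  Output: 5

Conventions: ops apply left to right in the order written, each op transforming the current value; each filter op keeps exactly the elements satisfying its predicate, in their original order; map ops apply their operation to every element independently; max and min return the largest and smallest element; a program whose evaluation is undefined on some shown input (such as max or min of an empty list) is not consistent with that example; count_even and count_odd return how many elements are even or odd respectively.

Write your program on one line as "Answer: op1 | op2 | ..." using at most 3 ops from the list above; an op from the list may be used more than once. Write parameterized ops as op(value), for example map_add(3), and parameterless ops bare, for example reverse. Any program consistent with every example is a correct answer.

filter_gt(-4) | sort_desc | len

Check, running the answer program on each example:
  [-16, -19, 6, 40, -14, 33, 37, 8, 34] -> [6, 40, 33, 37, 8, 34] -> [40, 37, 34, 33, 8, 6] -> 6
  [-12, 20, -25, 20] -> [20, 20] -> [20, 20] -> 2
  [41, 37, 3] -> [41, 37, 3] -> [41, 37, 3] -> 3
  [32, 6, -35, -7, 39, -14, 43, -36, 40] -> [32, 6, 39, 43, 40] -> [43, 40, 39, 32, 6] -> 5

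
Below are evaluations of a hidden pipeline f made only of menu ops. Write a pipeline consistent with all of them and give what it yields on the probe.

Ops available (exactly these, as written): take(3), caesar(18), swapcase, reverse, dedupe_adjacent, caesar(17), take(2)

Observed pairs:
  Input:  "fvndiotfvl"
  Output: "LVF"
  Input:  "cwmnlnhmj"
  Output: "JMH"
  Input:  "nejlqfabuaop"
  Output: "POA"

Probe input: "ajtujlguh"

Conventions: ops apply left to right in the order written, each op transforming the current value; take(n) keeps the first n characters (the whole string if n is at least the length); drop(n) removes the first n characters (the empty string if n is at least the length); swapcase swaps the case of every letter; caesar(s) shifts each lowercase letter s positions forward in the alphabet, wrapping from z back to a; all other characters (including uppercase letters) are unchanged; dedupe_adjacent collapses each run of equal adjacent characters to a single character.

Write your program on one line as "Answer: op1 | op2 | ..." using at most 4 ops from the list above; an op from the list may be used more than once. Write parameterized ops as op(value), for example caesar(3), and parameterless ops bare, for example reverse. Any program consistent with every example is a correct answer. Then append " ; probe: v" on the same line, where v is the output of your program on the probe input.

reverse | take(3) | swapcase ; probe: "HUG"

Check, running the answer program on each example:
  "fvndiotfvl" -> "lvftoidnvf" -> "lvf" -> "LVF"
  "cwmnlnhmj" -> "jmhnlnmwc" -> "jmh" -> "JMH"
  "nejlqfabuaop" -> "poaubafqljen" -> "poa" -> "POA"
  probe: "ajtujlguh" -> "hugljutja" -> "hug" -> "HUG"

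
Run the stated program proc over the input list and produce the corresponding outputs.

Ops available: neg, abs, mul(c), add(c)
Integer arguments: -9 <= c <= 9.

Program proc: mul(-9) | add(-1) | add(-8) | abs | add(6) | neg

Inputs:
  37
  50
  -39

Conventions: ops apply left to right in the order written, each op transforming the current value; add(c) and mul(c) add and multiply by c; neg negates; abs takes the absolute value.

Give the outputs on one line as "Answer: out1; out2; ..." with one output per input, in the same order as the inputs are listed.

Execution, op by op:
  37 -> -333 -> -334 -> -342 -> 342 -> 348 -> -348
  50 -> -450 -> -451 -> -459 -> 459 -> 465 -> -465
  -39 -> 351 -> 350 -> 342 -> 342 -> 348 -> -348

-348; -465; -348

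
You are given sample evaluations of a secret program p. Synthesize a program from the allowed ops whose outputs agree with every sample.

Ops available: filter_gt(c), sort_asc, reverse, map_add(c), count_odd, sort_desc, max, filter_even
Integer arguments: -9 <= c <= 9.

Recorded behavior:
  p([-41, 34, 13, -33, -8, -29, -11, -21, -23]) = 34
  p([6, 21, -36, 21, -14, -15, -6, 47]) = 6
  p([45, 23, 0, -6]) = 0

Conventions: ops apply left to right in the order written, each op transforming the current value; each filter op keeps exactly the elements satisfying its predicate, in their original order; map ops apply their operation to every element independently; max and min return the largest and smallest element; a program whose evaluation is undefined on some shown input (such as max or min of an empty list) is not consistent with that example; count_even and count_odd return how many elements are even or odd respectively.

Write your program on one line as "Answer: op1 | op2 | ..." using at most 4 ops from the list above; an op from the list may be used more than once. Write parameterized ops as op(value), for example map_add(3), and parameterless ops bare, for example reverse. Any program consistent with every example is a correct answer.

sort_asc | reverse | filter_even | max

Check, running the answer program on each example:
  [-41, 34, 13, -33, -8, -29, -11, -21, -23] -> [-41, -33, -29, -23, -21, -11, -8, 13, 34] -> [34, 13, -8, -11, -21, -23, -29, -33, -41] -> [34, -8] -> 34
  [6, 21, -36, 21, -14, -15, -6, 47] -> [-36, -15, -14, -6, 6, 21, 21, 47] -> [47, 21, 21, 6, -6, -14, -15, -36] -> [6, -6, -14, -36] -> 6
  [45, 23, 0, -6] -> [-6, 0, 23, 45] -> [45, 23, 0, -6] -> [0, -6] -> 0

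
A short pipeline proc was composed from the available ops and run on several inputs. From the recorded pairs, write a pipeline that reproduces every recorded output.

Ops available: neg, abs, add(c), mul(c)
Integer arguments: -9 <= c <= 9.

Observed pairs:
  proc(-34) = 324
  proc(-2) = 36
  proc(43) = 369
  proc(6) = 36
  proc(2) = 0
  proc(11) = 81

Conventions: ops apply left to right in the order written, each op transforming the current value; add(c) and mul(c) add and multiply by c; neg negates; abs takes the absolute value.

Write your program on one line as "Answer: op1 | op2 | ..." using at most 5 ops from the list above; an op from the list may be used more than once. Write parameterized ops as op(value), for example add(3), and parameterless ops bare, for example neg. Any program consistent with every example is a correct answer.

add(-2) | mul(-1) | mul(9) | abs

Check, running the answer program on each example:
  -34 -> -36 -> 36 -> 324 -> 324
  -2 -> -4 -> 4 -> 36 -> 36
  43 -> 41 -> -41 -> -369 -> 369
  6 -> 4 -> -4 -> -36 -> 36
  2 -> 0 -> 0 -> 0 -> 0
  11 -> 9 -> -9 -> -81 -> 81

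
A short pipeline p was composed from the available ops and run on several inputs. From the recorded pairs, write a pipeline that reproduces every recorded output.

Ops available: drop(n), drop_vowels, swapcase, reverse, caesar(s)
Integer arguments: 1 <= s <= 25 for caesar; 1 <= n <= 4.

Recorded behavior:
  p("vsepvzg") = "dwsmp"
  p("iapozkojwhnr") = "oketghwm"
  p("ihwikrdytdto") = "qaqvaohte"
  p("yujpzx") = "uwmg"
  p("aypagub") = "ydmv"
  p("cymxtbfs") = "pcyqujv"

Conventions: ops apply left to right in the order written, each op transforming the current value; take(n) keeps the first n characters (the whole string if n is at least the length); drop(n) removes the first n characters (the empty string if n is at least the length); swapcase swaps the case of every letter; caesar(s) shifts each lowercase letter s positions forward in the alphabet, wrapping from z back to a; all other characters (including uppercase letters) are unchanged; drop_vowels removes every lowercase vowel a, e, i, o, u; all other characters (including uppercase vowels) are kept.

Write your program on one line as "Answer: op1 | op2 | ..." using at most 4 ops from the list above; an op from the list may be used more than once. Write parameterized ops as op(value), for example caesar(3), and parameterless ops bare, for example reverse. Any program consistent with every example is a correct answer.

drop(1) | drop_vowels | reverse | caesar(23)

Check, running the answer program on each example:
  "vsepvzg" -> "sepvzg" -> "spvzg" -> "gzvps" -> "dwsmp"
  "iapozkojwhnr" -> "apozkojwhnr" -> "pzkjwhnr" -> "rnhwjkzp" -> "oketghwm"
  "ihwikrdytdto" -> "hwikrdytdto" -> "hwkrdytdt" -> "tdtydrkwh" -> "qaqvaohte"
  "yujpzx" -> "ujpzx" -> "jpzx" -> "xzpj" -> "uwmg"
  "aypagub" -> "ypagub" -> "ypgb" -> "bgpy" -> "ydmv"
  "cymxtbfs" -> "ymxtbfs" -> "ymxtbfs" -> "sfbtxmy" -> "pcyqujv"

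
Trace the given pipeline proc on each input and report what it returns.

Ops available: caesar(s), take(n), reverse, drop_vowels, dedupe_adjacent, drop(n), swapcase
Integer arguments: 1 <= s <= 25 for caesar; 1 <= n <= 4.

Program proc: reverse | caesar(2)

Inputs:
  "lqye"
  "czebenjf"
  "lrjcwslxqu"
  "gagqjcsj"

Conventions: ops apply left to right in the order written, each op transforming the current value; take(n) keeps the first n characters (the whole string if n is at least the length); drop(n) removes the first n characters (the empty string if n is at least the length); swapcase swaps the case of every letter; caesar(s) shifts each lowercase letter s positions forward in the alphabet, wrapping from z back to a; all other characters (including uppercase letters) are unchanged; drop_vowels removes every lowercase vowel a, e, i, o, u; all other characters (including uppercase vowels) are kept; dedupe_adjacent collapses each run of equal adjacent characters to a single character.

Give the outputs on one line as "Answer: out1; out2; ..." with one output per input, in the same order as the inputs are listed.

"gasn"; "hlpgdgbe"; "wsznuyeltn"; "luelsici"

Execution, op by op:
  "lqye" -> "eyql" -> "gasn"
  "czebenjf" -> "fjnebezc" -> "hlpgdgbe"
  "lrjcwslxqu" -> "uqxlswcjrl" -> "wsznuyeltn"
  "gagqjcsj" -> "jscjqgag" -> "luelsici"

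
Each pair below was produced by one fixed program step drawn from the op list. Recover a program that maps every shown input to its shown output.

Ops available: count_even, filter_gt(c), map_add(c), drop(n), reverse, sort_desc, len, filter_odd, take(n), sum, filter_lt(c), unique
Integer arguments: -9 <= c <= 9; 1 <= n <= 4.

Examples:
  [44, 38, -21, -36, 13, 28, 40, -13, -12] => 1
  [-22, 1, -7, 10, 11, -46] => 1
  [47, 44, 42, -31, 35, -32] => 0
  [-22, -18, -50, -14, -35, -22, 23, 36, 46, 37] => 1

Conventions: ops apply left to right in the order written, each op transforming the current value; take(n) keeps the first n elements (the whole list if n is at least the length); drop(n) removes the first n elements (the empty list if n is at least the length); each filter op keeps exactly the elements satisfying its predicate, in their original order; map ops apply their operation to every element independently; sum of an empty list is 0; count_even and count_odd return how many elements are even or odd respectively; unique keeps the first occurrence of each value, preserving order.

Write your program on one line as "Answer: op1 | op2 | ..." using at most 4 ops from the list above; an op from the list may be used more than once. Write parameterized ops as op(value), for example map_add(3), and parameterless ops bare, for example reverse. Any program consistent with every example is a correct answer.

filter_lt(-7) | sort_desc | take(1) | count_even

Check, running the answer program on each example:
  [44, 38, -21, -36, 13, 28, 40, -13, -12] -> [-21, -36, -13, -12] -> [-12, -13, -21, -36] -> [-12] -> 1
  [-22, 1, -7, 10, 11, -46] -> [-22, -46] -> [-22, -46] -> [-22] -> 1
  [47, 44, 42, -31, 35, -32] -> [-31, -32] -> [-31, -32] -> [-31] -> 0
  [-22, -18, -50, -14, -35, -22, 23, 36, 46, 37] -> [-22, -18, -50, -14, -35, -22] -> [-14, -18, -22, -22, -35, -50] -> [-14] -> 1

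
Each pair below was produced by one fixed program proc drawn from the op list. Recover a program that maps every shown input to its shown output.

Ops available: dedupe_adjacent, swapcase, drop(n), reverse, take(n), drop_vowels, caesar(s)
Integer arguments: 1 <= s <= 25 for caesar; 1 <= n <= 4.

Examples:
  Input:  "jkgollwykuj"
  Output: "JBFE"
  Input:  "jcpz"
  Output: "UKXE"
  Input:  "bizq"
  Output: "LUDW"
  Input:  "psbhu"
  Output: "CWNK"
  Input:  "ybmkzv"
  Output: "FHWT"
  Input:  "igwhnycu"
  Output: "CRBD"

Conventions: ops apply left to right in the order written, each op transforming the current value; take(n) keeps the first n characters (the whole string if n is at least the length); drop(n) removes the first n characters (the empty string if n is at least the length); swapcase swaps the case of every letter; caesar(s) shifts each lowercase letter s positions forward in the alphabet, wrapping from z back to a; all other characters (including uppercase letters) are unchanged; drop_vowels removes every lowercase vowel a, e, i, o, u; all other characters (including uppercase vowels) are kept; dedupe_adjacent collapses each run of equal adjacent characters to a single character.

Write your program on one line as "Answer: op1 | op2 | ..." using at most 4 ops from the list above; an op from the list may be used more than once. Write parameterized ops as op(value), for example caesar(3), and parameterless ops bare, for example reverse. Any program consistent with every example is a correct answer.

caesar(21) | take(4) | reverse | swapcase

Check, running the answer program on each example:
  "jkgollwykuj" -> "efbjggrtfpe" -> "efbj" -> "jbfe" -> "JBFE"
  "jcpz" -> "exku" -> "exku" -> "ukxe" -> "UKXE"
  "bizq" -> "wdul" -> "wdul" -> "ludw" -> "LUDW"
  "psbhu" -> "knwcp" -> "knwc" -> "cwnk" -> "CWNK"
  "ybmkzv" -> "twhfuq" -> "twhf" -> "fhwt" -> "FHWT"
  "igwhnycu" -> "dbrcitxp" -> "dbrc" -> "crbd" -> "CRBD"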